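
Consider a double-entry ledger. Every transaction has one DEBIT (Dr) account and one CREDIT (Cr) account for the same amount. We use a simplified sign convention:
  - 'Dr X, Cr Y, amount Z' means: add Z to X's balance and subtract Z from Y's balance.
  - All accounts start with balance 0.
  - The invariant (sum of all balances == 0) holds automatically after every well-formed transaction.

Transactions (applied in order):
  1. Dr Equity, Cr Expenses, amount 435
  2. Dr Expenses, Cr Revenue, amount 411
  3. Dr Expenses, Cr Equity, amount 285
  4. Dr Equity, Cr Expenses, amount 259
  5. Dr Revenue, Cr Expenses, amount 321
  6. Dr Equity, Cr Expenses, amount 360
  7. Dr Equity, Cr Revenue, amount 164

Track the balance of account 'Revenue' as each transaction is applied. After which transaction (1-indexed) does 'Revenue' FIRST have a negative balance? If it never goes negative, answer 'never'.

After txn 1: Revenue=0
After txn 2: Revenue=-411

Answer: 2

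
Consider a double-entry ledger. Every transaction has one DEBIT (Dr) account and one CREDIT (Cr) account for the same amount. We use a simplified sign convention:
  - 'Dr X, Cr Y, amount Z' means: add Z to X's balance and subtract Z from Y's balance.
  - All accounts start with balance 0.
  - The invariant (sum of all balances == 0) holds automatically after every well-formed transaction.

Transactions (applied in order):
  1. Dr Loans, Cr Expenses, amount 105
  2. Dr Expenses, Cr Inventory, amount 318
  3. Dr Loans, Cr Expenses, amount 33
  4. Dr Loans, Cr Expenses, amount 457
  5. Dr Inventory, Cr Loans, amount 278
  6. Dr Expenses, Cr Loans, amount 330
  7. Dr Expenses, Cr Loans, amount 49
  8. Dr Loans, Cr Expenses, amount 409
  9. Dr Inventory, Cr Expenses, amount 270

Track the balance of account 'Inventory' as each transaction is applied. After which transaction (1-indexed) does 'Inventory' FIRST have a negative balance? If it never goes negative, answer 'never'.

Answer: 2

Derivation:
After txn 1: Inventory=0
After txn 2: Inventory=-318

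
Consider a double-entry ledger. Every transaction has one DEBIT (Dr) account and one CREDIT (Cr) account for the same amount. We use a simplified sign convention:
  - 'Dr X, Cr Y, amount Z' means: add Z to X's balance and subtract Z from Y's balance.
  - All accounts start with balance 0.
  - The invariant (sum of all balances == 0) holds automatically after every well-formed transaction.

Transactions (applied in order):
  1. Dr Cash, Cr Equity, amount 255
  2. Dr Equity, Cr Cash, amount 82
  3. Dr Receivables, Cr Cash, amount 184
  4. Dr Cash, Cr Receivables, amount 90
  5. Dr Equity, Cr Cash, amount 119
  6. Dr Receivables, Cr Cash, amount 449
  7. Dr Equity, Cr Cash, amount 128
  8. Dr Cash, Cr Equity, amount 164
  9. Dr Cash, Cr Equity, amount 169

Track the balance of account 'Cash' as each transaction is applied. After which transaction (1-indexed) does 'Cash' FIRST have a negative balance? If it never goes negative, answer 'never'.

Answer: 3

Derivation:
After txn 1: Cash=255
After txn 2: Cash=173
After txn 3: Cash=-11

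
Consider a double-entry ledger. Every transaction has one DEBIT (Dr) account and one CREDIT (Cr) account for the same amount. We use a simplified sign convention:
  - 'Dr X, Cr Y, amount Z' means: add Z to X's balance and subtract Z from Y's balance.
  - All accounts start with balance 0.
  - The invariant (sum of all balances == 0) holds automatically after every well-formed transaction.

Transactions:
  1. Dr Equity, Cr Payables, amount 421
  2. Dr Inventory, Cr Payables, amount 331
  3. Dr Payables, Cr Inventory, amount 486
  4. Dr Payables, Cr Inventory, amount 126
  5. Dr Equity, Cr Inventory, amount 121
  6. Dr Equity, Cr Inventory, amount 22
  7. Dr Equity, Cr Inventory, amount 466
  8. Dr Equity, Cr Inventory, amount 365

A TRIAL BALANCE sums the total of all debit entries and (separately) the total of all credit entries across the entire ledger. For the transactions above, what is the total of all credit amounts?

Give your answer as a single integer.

Answer: 2338

Derivation:
Txn 1: credit+=421
Txn 2: credit+=331
Txn 3: credit+=486
Txn 4: credit+=126
Txn 5: credit+=121
Txn 6: credit+=22
Txn 7: credit+=466
Txn 8: credit+=365
Total credits = 2338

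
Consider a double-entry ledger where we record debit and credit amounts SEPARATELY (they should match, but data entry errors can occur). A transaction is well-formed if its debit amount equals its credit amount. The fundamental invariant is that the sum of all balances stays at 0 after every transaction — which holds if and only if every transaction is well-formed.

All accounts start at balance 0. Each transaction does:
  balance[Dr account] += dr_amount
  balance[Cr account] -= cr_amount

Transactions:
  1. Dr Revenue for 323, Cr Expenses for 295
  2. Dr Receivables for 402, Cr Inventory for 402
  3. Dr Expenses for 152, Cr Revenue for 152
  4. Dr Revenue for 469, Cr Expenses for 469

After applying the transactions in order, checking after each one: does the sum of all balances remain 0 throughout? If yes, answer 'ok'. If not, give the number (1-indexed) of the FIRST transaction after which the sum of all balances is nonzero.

Answer: 1

Derivation:
After txn 1: dr=323 cr=295 sum_balances=28
After txn 2: dr=402 cr=402 sum_balances=28
After txn 3: dr=152 cr=152 sum_balances=28
After txn 4: dr=469 cr=469 sum_balances=28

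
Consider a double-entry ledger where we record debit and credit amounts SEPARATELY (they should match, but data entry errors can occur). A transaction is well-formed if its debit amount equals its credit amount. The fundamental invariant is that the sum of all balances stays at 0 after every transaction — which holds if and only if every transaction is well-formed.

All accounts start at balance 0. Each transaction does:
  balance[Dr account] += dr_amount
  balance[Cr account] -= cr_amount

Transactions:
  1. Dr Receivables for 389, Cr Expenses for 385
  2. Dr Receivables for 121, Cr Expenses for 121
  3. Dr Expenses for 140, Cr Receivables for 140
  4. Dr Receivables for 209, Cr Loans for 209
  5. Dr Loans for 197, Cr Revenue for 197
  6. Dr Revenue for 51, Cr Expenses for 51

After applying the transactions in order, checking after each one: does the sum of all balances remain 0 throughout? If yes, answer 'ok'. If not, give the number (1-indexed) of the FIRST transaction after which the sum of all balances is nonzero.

After txn 1: dr=389 cr=385 sum_balances=4
After txn 2: dr=121 cr=121 sum_balances=4
After txn 3: dr=140 cr=140 sum_balances=4
After txn 4: dr=209 cr=209 sum_balances=4
After txn 5: dr=197 cr=197 sum_balances=4
After txn 6: dr=51 cr=51 sum_balances=4

Answer: 1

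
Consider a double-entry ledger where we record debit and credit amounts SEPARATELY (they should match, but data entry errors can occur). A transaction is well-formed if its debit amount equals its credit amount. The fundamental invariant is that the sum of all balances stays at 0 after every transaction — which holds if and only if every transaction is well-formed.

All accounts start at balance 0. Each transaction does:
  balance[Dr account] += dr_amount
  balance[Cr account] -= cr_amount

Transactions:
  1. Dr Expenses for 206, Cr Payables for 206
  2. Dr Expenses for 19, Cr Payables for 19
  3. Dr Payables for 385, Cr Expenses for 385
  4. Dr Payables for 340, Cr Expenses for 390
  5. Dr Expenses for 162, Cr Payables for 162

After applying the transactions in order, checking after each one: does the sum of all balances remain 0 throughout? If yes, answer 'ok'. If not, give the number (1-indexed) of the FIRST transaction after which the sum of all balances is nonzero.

After txn 1: dr=206 cr=206 sum_balances=0
After txn 2: dr=19 cr=19 sum_balances=0
After txn 3: dr=385 cr=385 sum_balances=0
After txn 4: dr=340 cr=390 sum_balances=-50
After txn 5: dr=162 cr=162 sum_balances=-50

Answer: 4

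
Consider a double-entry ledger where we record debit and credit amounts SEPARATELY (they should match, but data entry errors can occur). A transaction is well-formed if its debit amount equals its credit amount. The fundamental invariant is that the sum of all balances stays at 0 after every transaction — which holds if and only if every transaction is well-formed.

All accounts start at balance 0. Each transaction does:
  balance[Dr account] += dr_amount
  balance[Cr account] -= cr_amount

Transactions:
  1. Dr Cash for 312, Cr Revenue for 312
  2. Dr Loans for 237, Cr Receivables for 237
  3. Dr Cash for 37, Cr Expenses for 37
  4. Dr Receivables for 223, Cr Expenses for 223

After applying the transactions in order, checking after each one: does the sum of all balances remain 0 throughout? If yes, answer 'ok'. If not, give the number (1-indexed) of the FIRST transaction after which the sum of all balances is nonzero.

Answer: ok

Derivation:
After txn 1: dr=312 cr=312 sum_balances=0
After txn 2: dr=237 cr=237 sum_balances=0
After txn 3: dr=37 cr=37 sum_balances=0
After txn 4: dr=223 cr=223 sum_balances=0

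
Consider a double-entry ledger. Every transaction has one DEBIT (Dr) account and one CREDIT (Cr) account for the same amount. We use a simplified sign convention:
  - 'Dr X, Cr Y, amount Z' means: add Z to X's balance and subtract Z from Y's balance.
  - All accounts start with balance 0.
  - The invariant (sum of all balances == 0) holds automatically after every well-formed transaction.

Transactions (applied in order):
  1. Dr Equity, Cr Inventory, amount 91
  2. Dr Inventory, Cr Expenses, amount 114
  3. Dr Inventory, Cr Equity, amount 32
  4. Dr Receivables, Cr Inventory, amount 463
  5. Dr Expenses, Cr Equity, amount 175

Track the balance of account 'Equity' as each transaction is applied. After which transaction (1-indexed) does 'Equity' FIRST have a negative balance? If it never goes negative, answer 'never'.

Answer: 5

Derivation:
After txn 1: Equity=91
After txn 2: Equity=91
After txn 3: Equity=59
After txn 4: Equity=59
After txn 5: Equity=-116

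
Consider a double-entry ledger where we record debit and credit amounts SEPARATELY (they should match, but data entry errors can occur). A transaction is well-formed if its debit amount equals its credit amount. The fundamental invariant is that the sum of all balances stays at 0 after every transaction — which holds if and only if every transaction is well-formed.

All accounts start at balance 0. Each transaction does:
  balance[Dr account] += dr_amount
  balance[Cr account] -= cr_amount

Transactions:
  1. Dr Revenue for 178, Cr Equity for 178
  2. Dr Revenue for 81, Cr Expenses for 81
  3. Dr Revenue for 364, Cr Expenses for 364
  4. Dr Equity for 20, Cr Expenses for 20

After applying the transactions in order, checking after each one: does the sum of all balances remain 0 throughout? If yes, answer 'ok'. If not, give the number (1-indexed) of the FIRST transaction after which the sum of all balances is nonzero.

Answer: ok

Derivation:
After txn 1: dr=178 cr=178 sum_balances=0
After txn 2: dr=81 cr=81 sum_balances=0
After txn 3: dr=364 cr=364 sum_balances=0
After txn 4: dr=20 cr=20 sum_balances=0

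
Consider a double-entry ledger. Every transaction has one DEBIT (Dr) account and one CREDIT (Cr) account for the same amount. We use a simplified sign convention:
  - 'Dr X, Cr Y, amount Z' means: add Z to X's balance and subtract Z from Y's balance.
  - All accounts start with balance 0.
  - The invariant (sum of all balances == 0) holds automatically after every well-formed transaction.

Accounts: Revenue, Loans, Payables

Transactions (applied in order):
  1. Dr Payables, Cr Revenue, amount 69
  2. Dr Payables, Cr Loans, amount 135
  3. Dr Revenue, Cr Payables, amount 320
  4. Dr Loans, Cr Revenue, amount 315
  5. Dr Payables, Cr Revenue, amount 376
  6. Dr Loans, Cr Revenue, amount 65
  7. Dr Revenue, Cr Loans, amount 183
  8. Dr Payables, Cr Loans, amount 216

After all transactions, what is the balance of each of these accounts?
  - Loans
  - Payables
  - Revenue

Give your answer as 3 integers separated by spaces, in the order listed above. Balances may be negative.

Answer: -154 476 -322

Derivation:
After txn 1 (Dr Payables, Cr Revenue, amount 69): Payables=69 Revenue=-69
After txn 2 (Dr Payables, Cr Loans, amount 135): Loans=-135 Payables=204 Revenue=-69
After txn 3 (Dr Revenue, Cr Payables, amount 320): Loans=-135 Payables=-116 Revenue=251
After txn 4 (Dr Loans, Cr Revenue, amount 315): Loans=180 Payables=-116 Revenue=-64
After txn 5 (Dr Payables, Cr Revenue, amount 376): Loans=180 Payables=260 Revenue=-440
After txn 6 (Dr Loans, Cr Revenue, amount 65): Loans=245 Payables=260 Revenue=-505
After txn 7 (Dr Revenue, Cr Loans, amount 183): Loans=62 Payables=260 Revenue=-322
After txn 8 (Dr Payables, Cr Loans, amount 216): Loans=-154 Payables=476 Revenue=-322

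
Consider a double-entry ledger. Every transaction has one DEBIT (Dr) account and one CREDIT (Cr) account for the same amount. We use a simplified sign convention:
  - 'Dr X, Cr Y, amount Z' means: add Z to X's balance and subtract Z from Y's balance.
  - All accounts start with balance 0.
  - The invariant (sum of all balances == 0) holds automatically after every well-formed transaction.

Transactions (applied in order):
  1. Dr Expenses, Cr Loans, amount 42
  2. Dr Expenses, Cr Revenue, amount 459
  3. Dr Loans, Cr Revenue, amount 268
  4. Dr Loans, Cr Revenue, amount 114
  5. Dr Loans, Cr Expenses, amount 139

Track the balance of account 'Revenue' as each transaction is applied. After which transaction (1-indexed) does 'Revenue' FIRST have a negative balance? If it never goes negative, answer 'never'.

Answer: 2

Derivation:
After txn 1: Revenue=0
After txn 2: Revenue=-459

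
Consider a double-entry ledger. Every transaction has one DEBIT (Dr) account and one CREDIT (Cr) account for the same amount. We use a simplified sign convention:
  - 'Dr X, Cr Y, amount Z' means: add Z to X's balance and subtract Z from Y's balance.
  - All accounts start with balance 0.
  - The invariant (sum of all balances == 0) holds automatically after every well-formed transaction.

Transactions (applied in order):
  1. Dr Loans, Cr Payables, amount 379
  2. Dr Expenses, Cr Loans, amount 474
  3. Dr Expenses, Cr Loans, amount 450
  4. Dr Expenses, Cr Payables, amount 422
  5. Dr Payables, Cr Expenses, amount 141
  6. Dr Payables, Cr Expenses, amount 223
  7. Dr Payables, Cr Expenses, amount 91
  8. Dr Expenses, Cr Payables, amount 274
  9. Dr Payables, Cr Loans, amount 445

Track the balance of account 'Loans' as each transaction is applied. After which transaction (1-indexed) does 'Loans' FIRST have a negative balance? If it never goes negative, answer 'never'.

After txn 1: Loans=379
After txn 2: Loans=-95

Answer: 2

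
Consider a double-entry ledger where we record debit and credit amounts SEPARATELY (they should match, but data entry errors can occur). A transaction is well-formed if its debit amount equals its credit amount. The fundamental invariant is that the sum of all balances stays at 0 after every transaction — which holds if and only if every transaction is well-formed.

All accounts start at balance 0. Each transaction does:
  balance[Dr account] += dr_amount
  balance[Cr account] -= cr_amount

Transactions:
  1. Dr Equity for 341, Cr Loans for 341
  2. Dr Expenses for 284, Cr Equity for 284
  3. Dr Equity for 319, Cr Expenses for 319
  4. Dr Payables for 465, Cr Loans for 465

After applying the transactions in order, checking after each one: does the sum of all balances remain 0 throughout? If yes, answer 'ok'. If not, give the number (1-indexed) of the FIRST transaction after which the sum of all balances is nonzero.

Answer: ok

Derivation:
After txn 1: dr=341 cr=341 sum_balances=0
After txn 2: dr=284 cr=284 sum_balances=0
After txn 3: dr=319 cr=319 sum_balances=0
After txn 4: dr=465 cr=465 sum_balances=0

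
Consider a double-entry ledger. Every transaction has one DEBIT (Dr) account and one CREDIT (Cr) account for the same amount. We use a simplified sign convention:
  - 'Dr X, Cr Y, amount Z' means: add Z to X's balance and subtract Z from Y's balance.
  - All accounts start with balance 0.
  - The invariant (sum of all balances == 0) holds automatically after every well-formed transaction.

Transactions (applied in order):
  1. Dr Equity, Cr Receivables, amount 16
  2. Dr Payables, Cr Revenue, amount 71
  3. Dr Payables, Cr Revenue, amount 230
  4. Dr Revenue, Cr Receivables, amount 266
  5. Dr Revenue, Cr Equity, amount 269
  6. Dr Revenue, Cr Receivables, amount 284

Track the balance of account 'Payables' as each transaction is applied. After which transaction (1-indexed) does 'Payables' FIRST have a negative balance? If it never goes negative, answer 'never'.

Answer: never

Derivation:
After txn 1: Payables=0
After txn 2: Payables=71
After txn 3: Payables=301
After txn 4: Payables=301
After txn 5: Payables=301
After txn 6: Payables=301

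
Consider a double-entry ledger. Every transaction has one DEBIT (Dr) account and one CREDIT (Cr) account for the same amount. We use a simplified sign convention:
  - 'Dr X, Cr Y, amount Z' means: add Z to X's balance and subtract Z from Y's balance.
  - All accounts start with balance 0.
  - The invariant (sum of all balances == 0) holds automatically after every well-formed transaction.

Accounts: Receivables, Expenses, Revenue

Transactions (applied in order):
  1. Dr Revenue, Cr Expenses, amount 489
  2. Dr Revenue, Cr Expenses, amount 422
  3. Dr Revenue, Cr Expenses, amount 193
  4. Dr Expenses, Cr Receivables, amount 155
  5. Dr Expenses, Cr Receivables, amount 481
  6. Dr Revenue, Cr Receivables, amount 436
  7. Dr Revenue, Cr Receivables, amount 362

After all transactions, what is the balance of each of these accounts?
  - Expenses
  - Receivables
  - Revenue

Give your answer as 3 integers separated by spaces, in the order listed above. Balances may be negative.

Answer: -468 -1434 1902

Derivation:
After txn 1 (Dr Revenue, Cr Expenses, amount 489): Expenses=-489 Revenue=489
After txn 2 (Dr Revenue, Cr Expenses, amount 422): Expenses=-911 Revenue=911
After txn 3 (Dr Revenue, Cr Expenses, amount 193): Expenses=-1104 Revenue=1104
After txn 4 (Dr Expenses, Cr Receivables, amount 155): Expenses=-949 Receivables=-155 Revenue=1104
After txn 5 (Dr Expenses, Cr Receivables, amount 481): Expenses=-468 Receivables=-636 Revenue=1104
After txn 6 (Dr Revenue, Cr Receivables, amount 436): Expenses=-468 Receivables=-1072 Revenue=1540
After txn 7 (Dr Revenue, Cr Receivables, amount 362): Expenses=-468 Receivables=-1434 Revenue=1902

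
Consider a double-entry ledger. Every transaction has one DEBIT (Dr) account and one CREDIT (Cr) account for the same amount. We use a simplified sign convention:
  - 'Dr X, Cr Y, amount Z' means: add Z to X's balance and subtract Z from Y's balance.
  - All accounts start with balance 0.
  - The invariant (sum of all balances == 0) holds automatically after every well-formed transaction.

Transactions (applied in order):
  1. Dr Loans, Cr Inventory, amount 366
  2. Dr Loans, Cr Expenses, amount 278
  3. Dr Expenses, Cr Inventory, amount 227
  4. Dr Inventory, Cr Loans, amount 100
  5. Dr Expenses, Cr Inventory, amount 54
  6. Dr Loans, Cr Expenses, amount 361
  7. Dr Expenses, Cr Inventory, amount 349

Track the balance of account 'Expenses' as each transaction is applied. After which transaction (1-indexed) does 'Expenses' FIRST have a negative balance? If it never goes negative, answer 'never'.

After txn 1: Expenses=0
After txn 2: Expenses=-278

Answer: 2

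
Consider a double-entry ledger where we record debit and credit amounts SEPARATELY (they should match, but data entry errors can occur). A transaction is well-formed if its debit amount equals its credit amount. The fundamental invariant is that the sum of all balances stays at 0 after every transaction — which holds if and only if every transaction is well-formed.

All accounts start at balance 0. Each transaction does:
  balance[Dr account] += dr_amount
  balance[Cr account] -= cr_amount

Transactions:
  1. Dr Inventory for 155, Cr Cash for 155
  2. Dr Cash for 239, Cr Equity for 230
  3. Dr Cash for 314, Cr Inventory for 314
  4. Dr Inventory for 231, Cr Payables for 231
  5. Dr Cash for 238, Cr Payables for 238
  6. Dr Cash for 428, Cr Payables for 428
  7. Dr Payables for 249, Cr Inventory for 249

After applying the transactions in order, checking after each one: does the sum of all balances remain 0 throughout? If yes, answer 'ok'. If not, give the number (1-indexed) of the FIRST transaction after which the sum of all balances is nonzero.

After txn 1: dr=155 cr=155 sum_balances=0
After txn 2: dr=239 cr=230 sum_balances=9
After txn 3: dr=314 cr=314 sum_balances=9
After txn 4: dr=231 cr=231 sum_balances=9
After txn 5: dr=238 cr=238 sum_balances=9
After txn 6: dr=428 cr=428 sum_balances=9
After txn 7: dr=249 cr=249 sum_balances=9

Answer: 2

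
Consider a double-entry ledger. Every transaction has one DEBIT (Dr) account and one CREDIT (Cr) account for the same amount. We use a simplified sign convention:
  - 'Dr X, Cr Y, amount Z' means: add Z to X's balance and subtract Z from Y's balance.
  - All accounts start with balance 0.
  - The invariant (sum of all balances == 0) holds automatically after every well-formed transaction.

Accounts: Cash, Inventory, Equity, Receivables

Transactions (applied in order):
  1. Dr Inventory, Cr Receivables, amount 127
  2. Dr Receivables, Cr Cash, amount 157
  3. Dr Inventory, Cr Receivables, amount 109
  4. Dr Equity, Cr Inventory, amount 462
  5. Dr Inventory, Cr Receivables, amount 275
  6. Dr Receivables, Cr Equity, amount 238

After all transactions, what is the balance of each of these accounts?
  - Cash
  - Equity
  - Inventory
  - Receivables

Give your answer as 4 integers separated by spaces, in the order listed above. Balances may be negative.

Answer: -157 224 49 -116

Derivation:
After txn 1 (Dr Inventory, Cr Receivables, amount 127): Inventory=127 Receivables=-127
After txn 2 (Dr Receivables, Cr Cash, amount 157): Cash=-157 Inventory=127 Receivables=30
After txn 3 (Dr Inventory, Cr Receivables, amount 109): Cash=-157 Inventory=236 Receivables=-79
After txn 4 (Dr Equity, Cr Inventory, amount 462): Cash=-157 Equity=462 Inventory=-226 Receivables=-79
After txn 5 (Dr Inventory, Cr Receivables, amount 275): Cash=-157 Equity=462 Inventory=49 Receivables=-354
After txn 6 (Dr Receivables, Cr Equity, amount 238): Cash=-157 Equity=224 Inventory=49 Receivables=-116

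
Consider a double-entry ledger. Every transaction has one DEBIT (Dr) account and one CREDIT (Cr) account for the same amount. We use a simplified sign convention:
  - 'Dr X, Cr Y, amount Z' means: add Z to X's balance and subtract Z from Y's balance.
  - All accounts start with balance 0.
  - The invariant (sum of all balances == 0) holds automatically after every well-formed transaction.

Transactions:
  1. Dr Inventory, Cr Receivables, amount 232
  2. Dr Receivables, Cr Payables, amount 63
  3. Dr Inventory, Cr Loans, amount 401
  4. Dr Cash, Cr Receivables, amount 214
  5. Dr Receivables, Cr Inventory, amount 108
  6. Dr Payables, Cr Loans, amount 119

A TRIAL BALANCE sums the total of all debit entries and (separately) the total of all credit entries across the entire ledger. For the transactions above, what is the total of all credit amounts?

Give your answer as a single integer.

Answer: 1137

Derivation:
Txn 1: credit+=232
Txn 2: credit+=63
Txn 3: credit+=401
Txn 4: credit+=214
Txn 5: credit+=108
Txn 6: credit+=119
Total credits = 1137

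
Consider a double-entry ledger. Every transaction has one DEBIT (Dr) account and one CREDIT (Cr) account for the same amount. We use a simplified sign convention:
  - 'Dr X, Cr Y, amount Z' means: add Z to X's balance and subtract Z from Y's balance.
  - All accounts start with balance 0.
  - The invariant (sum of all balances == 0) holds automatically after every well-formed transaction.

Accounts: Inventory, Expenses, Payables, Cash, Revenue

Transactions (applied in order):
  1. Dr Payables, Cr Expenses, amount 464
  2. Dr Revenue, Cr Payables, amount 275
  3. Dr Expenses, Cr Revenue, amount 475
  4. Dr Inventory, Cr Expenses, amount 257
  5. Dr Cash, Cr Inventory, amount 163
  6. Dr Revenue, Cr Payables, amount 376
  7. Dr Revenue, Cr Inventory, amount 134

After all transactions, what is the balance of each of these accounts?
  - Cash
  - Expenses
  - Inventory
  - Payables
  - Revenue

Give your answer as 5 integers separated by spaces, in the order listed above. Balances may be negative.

After txn 1 (Dr Payables, Cr Expenses, amount 464): Expenses=-464 Payables=464
After txn 2 (Dr Revenue, Cr Payables, amount 275): Expenses=-464 Payables=189 Revenue=275
After txn 3 (Dr Expenses, Cr Revenue, amount 475): Expenses=11 Payables=189 Revenue=-200
After txn 4 (Dr Inventory, Cr Expenses, amount 257): Expenses=-246 Inventory=257 Payables=189 Revenue=-200
After txn 5 (Dr Cash, Cr Inventory, amount 163): Cash=163 Expenses=-246 Inventory=94 Payables=189 Revenue=-200
After txn 6 (Dr Revenue, Cr Payables, amount 376): Cash=163 Expenses=-246 Inventory=94 Payables=-187 Revenue=176
After txn 7 (Dr Revenue, Cr Inventory, amount 134): Cash=163 Expenses=-246 Inventory=-40 Payables=-187 Revenue=310

Answer: 163 -246 -40 -187 310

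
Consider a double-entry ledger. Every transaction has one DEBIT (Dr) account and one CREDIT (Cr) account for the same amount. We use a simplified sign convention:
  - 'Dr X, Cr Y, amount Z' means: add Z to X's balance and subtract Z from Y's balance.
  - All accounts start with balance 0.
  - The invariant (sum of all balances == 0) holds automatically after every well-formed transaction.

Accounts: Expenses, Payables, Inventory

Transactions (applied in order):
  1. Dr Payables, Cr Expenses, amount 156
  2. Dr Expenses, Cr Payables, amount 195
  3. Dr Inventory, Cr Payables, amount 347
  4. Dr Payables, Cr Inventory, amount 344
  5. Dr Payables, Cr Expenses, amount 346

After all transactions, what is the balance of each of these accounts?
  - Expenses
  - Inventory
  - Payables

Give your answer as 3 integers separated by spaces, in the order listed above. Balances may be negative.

Answer: -307 3 304

Derivation:
After txn 1 (Dr Payables, Cr Expenses, amount 156): Expenses=-156 Payables=156
After txn 2 (Dr Expenses, Cr Payables, amount 195): Expenses=39 Payables=-39
After txn 3 (Dr Inventory, Cr Payables, amount 347): Expenses=39 Inventory=347 Payables=-386
After txn 4 (Dr Payables, Cr Inventory, amount 344): Expenses=39 Inventory=3 Payables=-42
After txn 5 (Dr Payables, Cr Expenses, amount 346): Expenses=-307 Inventory=3 Payables=304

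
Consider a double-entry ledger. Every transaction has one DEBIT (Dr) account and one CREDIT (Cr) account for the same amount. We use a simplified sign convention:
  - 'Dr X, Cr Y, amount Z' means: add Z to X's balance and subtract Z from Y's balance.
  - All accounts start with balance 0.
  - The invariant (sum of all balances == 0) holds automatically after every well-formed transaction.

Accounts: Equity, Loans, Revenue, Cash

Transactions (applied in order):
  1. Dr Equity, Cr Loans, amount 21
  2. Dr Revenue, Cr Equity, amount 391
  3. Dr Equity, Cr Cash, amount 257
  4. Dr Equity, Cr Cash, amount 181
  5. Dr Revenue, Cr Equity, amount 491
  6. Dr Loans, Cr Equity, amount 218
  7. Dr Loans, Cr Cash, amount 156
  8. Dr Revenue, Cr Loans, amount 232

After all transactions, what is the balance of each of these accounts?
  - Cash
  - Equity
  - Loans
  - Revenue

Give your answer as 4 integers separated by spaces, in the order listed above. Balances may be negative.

Answer: -594 -641 121 1114

Derivation:
After txn 1 (Dr Equity, Cr Loans, amount 21): Equity=21 Loans=-21
After txn 2 (Dr Revenue, Cr Equity, amount 391): Equity=-370 Loans=-21 Revenue=391
After txn 3 (Dr Equity, Cr Cash, amount 257): Cash=-257 Equity=-113 Loans=-21 Revenue=391
After txn 4 (Dr Equity, Cr Cash, amount 181): Cash=-438 Equity=68 Loans=-21 Revenue=391
After txn 5 (Dr Revenue, Cr Equity, amount 491): Cash=-438 Equity=-423 Loans=-21 Revenue=882
After txn 6 (Dr Loans, Cr Equity, amount 218): Cash=-438 Equity=-641 Loans=197 Revenue=882
After txn 7 (Dr Loans, Cr Cash, amount 156): Cash=-594 Equity=-641 Loans=353 Revenue=882
After txn 8 (Dr Revenue, Cr Loans, amount 232): Cash=-594 Equity=-641 Loans=121 Revenue=1114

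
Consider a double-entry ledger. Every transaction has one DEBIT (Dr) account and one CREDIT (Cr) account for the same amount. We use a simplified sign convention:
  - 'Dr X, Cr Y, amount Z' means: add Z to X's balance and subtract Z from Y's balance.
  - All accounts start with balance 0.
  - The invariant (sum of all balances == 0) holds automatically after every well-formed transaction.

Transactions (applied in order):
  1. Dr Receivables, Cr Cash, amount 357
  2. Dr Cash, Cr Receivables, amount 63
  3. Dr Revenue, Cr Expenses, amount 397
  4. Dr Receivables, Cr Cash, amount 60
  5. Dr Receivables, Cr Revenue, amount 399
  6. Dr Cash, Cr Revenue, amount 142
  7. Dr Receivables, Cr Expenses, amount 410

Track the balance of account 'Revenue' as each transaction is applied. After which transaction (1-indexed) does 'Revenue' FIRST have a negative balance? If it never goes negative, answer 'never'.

Answer: 5

Derivation:
After txn 1: Revenue=0
After txn 2: Revenue=0
After txn 3: Revenue=397
After txn 4: Revenue=397
After txn 5: Revenue=-2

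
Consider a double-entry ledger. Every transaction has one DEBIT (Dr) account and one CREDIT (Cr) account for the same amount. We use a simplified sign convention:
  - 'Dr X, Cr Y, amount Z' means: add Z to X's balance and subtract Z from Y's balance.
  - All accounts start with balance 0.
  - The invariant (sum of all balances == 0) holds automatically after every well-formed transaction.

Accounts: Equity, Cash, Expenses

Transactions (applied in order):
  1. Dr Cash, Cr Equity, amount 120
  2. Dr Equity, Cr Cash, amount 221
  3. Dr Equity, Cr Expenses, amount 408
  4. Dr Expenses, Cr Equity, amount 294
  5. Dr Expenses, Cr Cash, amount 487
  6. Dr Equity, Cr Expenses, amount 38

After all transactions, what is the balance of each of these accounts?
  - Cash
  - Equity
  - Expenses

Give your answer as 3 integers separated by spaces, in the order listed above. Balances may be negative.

Answer: -588 253 335

Derivation:
After txn 1 (Dr Cash, Cr Equity, amount 120): Cash=120 Equity=-120
After txn 2 (Dr Equity, Cr Cash, amount 221): Cash=-101 Equity=101
After txn 3 (Dr Equity, Cr Expenses, amount 408): Cash=-101 Equity=509 Expenses=-408
After txn 4 (Dr Expenses, Cr Equity, amount 294): Cash=-101 Equity=215 Expenses=-114
After txn 5 (Dr Expenses, Cr Cash, amount 487): Cash=-588 Equity=215 Expenses=373
After txn 6 (Dr Equity, Cr Expenses, amount 38): Cash=-588 Equity=253 Expenses=335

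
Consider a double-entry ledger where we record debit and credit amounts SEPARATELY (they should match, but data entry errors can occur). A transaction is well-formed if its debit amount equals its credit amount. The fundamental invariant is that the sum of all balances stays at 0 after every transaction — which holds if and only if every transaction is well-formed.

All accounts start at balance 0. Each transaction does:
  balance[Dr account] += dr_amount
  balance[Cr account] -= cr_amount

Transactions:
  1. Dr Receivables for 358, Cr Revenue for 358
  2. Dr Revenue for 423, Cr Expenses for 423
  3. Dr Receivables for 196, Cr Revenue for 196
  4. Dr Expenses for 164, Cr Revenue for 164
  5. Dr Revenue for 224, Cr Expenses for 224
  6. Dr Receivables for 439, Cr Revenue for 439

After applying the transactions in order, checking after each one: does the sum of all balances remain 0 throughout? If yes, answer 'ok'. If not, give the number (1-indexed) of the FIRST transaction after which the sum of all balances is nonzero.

Answer: ok

Derivation:
After txn 1: dr=358 cr=358 sum_balances=0
After txn 2: dr=423 cr=423 sum_balances=0
After txn 3: dr=196 cr=196 sum_balances=0
After txn 4: dr=164 cr=164 sum_balances=0
After txn 5: dr=224 cr=224 sum_balances=0
After txn 6: dr=439 cr=439 sum_balances=0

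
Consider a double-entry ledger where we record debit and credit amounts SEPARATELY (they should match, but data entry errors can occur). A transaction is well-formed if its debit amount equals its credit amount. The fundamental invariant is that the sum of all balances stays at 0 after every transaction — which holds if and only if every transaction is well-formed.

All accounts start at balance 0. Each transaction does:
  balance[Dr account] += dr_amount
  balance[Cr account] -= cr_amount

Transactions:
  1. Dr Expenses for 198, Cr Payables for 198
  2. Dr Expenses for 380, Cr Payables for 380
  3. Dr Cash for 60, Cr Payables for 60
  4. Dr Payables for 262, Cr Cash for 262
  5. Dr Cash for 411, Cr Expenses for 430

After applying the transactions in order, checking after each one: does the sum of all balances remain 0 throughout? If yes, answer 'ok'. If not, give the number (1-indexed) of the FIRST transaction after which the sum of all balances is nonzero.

Answer: 5

Derivation:
After txn 1: dr=198 cr=198 sum_balances=0
After txn 2: dr=380 cr=380 sum_balances=0
After txn 3: dr=60 cr=60 sum_balances=0
After txn 4: dr=262 cr=262 sum_balances=0
After txn 5: dr=411 cr=430 sum_balances=-19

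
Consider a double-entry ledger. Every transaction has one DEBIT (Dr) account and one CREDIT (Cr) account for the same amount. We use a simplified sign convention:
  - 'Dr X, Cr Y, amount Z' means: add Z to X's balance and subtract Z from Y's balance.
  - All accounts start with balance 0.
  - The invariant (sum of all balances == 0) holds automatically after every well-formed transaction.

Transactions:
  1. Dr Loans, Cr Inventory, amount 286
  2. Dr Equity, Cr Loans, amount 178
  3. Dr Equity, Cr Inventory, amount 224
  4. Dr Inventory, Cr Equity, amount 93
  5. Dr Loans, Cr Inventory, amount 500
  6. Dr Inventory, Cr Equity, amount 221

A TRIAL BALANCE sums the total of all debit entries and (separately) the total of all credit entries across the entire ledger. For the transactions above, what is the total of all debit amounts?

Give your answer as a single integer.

Answer: 1502

Derivation:
Txn 1: debit+=286
Txn 2: debit+=178
Txn 3: debit+=224
Txn 4: debit+=93
Txn 5: debit+=500
Txn 6: debit+=221
Total debits = 1502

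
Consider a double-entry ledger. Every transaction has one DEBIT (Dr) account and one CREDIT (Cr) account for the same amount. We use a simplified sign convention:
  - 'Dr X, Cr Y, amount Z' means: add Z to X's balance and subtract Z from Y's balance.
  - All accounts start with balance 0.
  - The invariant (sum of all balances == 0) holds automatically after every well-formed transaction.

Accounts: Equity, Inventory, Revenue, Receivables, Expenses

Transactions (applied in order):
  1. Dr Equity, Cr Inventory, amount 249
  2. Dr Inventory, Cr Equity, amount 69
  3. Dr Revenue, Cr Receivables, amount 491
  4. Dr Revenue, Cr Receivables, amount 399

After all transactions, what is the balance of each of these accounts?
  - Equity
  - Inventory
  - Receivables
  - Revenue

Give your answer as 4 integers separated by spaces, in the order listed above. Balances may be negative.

Answer: 180 -180 -890 890

Derivation:
After txn 1 (Dr Equity, Cr Inventory, amount 249): Equity=249 Inventory=-249
After txn 2 (Dr Inventory, Cr Equity, amount 69): Equity=180 Inventory=-180
After txn 3 (Dr Revenue, Cr Receivables, amount 491): Equity=180 Inventory=-180 Receivables=-491 Revenue=491
After txn 4 (Dr Revenue, Cr Receivables, amount 399): Equity=180 Inventory=-180 Receivables=-890 Revenue=890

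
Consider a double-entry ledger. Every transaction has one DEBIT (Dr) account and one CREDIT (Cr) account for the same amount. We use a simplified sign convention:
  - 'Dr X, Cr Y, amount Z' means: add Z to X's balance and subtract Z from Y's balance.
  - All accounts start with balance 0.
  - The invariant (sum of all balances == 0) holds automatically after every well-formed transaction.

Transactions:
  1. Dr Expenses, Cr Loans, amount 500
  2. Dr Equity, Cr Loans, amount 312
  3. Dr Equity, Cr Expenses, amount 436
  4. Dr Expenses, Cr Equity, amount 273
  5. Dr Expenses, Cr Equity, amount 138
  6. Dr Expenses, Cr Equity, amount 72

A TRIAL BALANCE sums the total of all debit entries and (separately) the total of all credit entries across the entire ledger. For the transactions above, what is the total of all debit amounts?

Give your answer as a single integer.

Txn 1: debit+=500
Txn 2: debit+=312
Txn 3: debit+=436
Txn 4: debit+=273
Txn 5: debit+=138
Txn 6: debit+=72
Total debits = 1731

Answer: 1731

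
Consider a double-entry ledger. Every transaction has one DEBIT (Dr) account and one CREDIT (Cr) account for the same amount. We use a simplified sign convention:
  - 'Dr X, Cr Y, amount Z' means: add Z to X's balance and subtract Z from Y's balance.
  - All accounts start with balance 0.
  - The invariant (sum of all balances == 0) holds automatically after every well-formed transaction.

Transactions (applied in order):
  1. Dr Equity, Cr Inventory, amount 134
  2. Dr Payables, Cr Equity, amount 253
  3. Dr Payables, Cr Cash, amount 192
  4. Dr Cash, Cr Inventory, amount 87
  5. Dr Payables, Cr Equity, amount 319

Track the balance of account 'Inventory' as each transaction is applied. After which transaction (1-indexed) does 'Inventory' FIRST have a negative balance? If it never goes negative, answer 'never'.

Answer: 1

Derivation:
After txn 1: Inventory=-134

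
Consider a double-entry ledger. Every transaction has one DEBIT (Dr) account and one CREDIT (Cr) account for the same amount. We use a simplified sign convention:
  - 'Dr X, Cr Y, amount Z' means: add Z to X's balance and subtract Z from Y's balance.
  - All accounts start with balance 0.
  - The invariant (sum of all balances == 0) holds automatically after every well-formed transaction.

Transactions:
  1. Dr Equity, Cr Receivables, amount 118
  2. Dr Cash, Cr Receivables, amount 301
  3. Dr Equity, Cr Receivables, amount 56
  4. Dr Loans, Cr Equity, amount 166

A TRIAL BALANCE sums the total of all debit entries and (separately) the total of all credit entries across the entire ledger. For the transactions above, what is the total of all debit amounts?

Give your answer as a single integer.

Answer: 641

Derivation:
Txn 1: debit+=118
Txn 2: debit+=301
Txn 3: debit+=56
Txn 4: debit+=166
Total debits = 641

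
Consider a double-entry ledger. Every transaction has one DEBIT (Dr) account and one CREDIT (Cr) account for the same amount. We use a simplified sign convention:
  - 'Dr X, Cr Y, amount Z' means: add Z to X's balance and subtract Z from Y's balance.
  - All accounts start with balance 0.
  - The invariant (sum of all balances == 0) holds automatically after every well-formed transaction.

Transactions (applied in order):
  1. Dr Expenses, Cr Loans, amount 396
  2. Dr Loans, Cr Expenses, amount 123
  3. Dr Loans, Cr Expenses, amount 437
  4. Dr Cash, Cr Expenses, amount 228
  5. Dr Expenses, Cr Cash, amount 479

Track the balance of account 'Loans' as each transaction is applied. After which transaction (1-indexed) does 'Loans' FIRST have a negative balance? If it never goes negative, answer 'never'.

Answer: 1

Derivation:
After txn 1: Loans=-396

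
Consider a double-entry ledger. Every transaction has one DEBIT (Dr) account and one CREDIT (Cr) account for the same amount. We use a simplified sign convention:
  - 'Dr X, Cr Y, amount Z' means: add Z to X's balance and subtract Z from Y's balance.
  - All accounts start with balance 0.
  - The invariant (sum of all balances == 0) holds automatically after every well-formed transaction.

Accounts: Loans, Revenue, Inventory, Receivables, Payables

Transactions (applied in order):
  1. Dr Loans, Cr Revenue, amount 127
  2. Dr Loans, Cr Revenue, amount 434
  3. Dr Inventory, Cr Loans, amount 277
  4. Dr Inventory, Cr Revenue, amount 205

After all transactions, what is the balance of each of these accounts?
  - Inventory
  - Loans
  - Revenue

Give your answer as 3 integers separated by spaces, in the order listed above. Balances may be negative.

Answer: 482 284 -766

Derivation:
After txn 1 (Dr Loans, Cr Revenue, amount 127): Loans=127 Revenue=-127
After txn 2 (Dr Loans, Cr Revenue, amount 434): Loans=561 Revenue=-561
After txn 3 (Dr Inventory, Cr Loans, amount 277): Inventory=277 Loans=284 Revenue=-561
After txn 4 (Dr Inventory, Cr Revenue, amount 205): Inventory=482 Loans=284 Revenue=-766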